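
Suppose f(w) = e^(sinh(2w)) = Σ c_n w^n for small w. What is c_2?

Plug the Maclaurin series of the inner function into that of the outer and collect terms.
f(0) = 1
f′(0) = 2
f′′(0) = 4

2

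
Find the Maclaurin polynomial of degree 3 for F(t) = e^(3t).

9*t^3/2 + 9*t^2/2 + 3*t + 1

Apply the Taylor formula c_k = f^(k)(a)/k!.
F(0) = 1
F′(0) = 3
F′′(0) = 9
F′′′(0) = 27
Dividing each by k! gives the coefficients c_0, ..., c_3.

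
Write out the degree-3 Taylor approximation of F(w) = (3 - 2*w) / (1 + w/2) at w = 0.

Shift and add copies of the series according to the polynomial's terms.
F(0) = 3
F′(0) = -7/2
F′′(0) = 7/2
F′′′(0) = -21/4

-7*w^3/8 + 7*w^2/4 - 7*w/2 + 3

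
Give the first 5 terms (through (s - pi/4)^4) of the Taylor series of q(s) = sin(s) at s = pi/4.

sqrt(2)*(s - pi/4)^4/48 - sqrt(2)*(s - pi/4)^3/12 - sqrt(2)*(s - pi/4)^2/4 + sqrt(2)*(s - pi/4)/2 + sqrt(2)/2

[(s - pi/4)^0] = sqrt(2)/2;  [(s - pi/4)^1] = sqrt(2)/2;  [(s - pi/4)^2] = -sqrt(2)/4;  [(s - pi/4)^3] = -sqrt(2)/12;  [(s - pi/4)^4] = sqrt(2)/48.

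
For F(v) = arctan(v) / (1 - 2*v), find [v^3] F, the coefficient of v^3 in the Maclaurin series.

11/3

Multiply the numerator's expansion by the denominator's geometric series.
So c_3 = F′′′(0)/3! = 11/3.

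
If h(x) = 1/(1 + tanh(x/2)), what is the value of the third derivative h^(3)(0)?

-1/2

Compose series: expand the inner function first, then feed it into the outer expansion.
The coefficient of x^3 in the expansion is -1/12, so h′′′(0) = 3! * (-1/12) = -1/2.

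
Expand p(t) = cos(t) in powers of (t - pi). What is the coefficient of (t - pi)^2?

p(pi) = -1
p′(pi) = 0
p′′(pi) = 1

1/2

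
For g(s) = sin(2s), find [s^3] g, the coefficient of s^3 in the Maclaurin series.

-4/3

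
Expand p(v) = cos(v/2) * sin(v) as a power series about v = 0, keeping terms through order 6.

61*v^5/1920 - 7*v^3/24 + v

Multiply the two series term by term and collect like powers.
[v^0] = 0;  [v^1] = 1;  [v^2] = 0;  [v^3] = -7/24;  [v^4] = 0;  [v^5] = 61/1920;  [v^6] = 0.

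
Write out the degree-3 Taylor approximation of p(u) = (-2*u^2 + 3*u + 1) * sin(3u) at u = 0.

-21*u^3/2 + 9*u^2 + 3*u

Shift and add copies of the series according to the polynomial's terms.
p(0) = 0
p′(0) = 3
p′′(0) = 18
p′′′(0) = -63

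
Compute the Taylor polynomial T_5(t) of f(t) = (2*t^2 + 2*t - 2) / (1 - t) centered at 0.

Shift and add copies of the series according to the polynomial's terms.
f(0) = -2
f′(0) = 0
f′′(0) = 4
f′′′(0) = 12
f^(4)(0) = 48
f^(5)(0) = 240
Then c_k = f^(k)(0)/k! gives each Taylor coefficient.

2*t^5 + 2*t^4 + 2*t^3 + 2*t^2 - 2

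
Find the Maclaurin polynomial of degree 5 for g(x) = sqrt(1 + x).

7*x^5/256 - 5*x^4/128 + x^3/16 - x^2/8 + x/2 + 1

Differentiate repeatedly and evaluate at the center.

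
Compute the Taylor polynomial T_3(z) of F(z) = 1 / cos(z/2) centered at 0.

z^2/8 + 1

Divide the numerator series by the denominator series (power-series long division).
F(0) = 1
F′(0) = 0
F′′(0) = 1/4
F′′′(0) = 0
Dividing each by k! gives the coefficients c_0, ..., c_3.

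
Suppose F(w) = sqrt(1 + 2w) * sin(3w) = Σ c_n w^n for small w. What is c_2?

Take the Cauchy product of the two expansions.
F(0) = 0
F′(0) = 3
F′′(0) = 6
Dividing each by k! gives the coefficients c_0, ..., c_2.

3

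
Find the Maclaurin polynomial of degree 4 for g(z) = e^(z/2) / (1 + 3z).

26329*z^4/384 - 1097*z^3/48 + 61*z^2/8 - 5*z/2 + 1

Expand each factor separately, then convolve coefficients.
g(0) = 1
g′(0) = -5/2
g′′(0) = 61/4
g′′′(0) = -1097/8
g^(4)(0) = 26329/16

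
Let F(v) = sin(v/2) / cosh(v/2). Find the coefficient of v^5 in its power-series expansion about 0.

3/320

Divide the numerator series by the denominator series (power-series long division).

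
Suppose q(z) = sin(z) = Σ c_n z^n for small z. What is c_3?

q(0) = 0
q′(0) = 1
q′′(0) = 0
q′′′(0) = -1
The Taylor polynomial is Σ q^(k)(0)/k! · z^k.

-1/6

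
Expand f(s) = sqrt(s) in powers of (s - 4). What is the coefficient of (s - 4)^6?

-21/2097152

Use the known series and substitute for the argument.
f(4) = 2
f′(4) = 1/4
f′′(4) = -1/32
f′′′(4) = 3/256
f^(4)(4) = -15/2048
f^(5)(4) = 105/16384
f^(6)(4) = -945/131072
So c_6 = f^(6)(4)/6! = -21/2097152.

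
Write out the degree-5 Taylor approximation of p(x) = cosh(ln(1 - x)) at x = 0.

Plug the Maclaurin series of the inner function into that of the outer and collect terms.
[x^0] = 1;  [x^1] = 0;  [x^2] = 1/2;  [x^3] = 1/2;  [x^4] = 1/2;  [x^5] = 1/2.

x^5/2 + x^4/2 + x^3/2 + x^2/2 + 1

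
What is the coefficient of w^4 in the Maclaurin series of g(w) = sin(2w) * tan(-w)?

Take the Cauchy product of the two expansions.
g(0) = 0
g′(0) = 0
g′′(0) = -4
g′′′(0) = 0
g^(4)(0) = 16
Then c_k = g^(k)(0)/k! gives each Taylor coefficient.

2/3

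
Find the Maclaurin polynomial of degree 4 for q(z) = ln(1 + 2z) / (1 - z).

Expand each factor separately, then convolve coefficients.
q(0) = 0
q′(0) = 2
q′′(0) = 0
q′′′(0) = 16
q^(4)(0) = -32
Then c_k = q^(k)(0)/k! gives each Taylor coefficient.

-4*z^4/3 + 8*z^3/3 + 2*z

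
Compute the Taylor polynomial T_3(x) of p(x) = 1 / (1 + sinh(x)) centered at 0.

-7*x^3/6 + x^2 - x + 1

Use the geometric series for the reciprocal, then substitute.
[x^0] = 1;  [x^1] = -1;  [x^2] = 1;  [x^3] = -7/6.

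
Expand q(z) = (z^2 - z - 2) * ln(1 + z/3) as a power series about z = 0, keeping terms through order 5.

Multiply each power in the prefactor through the base expansion.
[z^0] = 0;  [z^1] = -2/3;  [z^2] = -2/9;  [z^3] = 59/162;  [z^4] = -5/81;  [z^5] = 67/4860.

67*z^5/4860 - 5*z^4/81 + 59*z^3/162 - 2*z^2/9 - 2*z/3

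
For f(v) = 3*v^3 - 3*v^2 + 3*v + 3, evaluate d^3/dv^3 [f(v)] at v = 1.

18

The coefficient of (v - 1)^3 in the expansion is 3, so f′′′(1) = 3! * (3) = 18.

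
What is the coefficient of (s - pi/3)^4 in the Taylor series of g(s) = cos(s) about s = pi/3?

1/48

Apply the Taylor formula c_k = f^(k)(a)/k!.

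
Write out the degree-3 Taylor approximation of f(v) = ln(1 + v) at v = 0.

[v^0] = 0;  [v^1] = 1;  [v^2] = -1/2;  [v^3] = 1/3.

v^3/3 - v^2/2 + v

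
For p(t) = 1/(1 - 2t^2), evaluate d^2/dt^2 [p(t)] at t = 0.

Compute the successive derivatives at the expansion point and divide by k!.
The coefficient of t^2 in the expansion is 2, so p′′(0) = 2! * (2) = 4.

4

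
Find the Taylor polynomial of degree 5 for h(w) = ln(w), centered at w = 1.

(w - 1)^5/5 - (w - 1)^4/4 + (w - 1)^3/3 - (w - 1)^2/2 + (w - 1)

Differentiate repeatedly and evaluate at the center.
h(1) = 0
h′(1) = 1
h′′(1) = -1
h′′′(1) = 2
h^(4)(1) = -6
h^(5)(1) = 24
Dividing each by k! gives the coefficients c_0, ..., c_5.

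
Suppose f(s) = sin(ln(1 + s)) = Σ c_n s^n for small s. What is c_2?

-1/2

Let u equal the inner series; expand the outer function in u and truncate.
f(0) = 0
f′(0) = 1
f′′(0) = -1
The Taylor polynomial is Σ f^(k)(0)/k! · s^k.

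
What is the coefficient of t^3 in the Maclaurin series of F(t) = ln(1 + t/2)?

F(0) = 0
F′(0) = 1/2
F′′(0) = -1/4
F′′′(0) = 1/4
Dividing each by k! gives the coefficients c_0, ..., c_3.

1/24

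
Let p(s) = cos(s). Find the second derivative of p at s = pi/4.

The coefficient of (s - pi/4)^2 in the expansion is -sqrt(2)/4, so p′′(pi/4) = 2! * (-sqrt(2)/4) = -sqrt(2)/2.

-sqrt(2)/2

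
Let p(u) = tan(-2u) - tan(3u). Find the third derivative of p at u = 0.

-70

Add the two expansions coefficient-wise.
The coefficient of u^3 in the expansion is -35/3, so p′′′(0) = 3! * (-35/3) = -70.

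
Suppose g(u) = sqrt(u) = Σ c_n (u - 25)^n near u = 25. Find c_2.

g(25) = 5
g′(25) = 1/10
g′′(25) = -1/500
So c_2 = g′′(25)/2! = -1/1000.

-1/1000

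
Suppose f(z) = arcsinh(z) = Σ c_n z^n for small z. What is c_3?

f(0) = 0
f′(0) = 1
f′′(0) = 0
f′′′(0) = -1
Then c_k = f^(k)(0)/k! gives each Taylor coefficient.

-1/6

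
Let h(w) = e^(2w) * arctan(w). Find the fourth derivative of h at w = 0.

Take the Cauchy product of the two expansions.
From the series, [w^4] h = 2/3; multiply by 4! = 24 to get 16.

16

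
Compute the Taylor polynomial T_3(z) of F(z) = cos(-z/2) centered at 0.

F(0) = 1
F′(0) = 0
F′′(0) = -1/4
F′′′(0) = 0
The Taylor polynomial is Σ F^(k)(0)/k! · z^k.

1 - z^2/8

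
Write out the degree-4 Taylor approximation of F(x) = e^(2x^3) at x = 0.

2*x^3 + 1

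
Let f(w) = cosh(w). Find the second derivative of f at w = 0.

Use the known series and substitute for the argument.
From the series, [w^2] f = 1/2; multiply by 2! = 2 to get 1.

1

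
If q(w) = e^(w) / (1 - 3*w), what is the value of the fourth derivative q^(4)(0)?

Expand 1/(denominator) as a geometric series and multiply by the numerator's series.
From the series, [w^4] q = 2713/24; multiply by 4! = 24 to get 2713.

2713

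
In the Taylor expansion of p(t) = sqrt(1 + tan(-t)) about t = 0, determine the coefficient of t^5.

-601/3840

Let u equal the inner series; expand the outer function in u and truncate.
p(0) = 1
p′(0) = -1/2
p′′(0) = -1/4
p′′′(0) = -11/8
p^(4)(0) = -47/16
p^(5)(0) = -601/32
Then c_k = p^(k)(0)/k! gives each Taylor coefficient.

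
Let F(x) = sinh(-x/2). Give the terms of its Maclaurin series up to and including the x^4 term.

F(0) = 0
F′(0) = -1/2
F′′(0) = 0
F′′′(0) = -1/8
F^(4)(0) = 0
Dividing each by k! gives the coefficients c_0, ..., c_4.

-x^3/48 - x/2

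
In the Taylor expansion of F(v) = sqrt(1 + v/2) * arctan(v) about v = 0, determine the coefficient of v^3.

Write out both Maclaurin series and multiply, keeping only the needed powers.
F(0) = 0
F′(0) = 1
F′′(0) = 1/2
F′′′(0) = -35/16
Dividing each by k! gives the coefficients c_0, ..., c_3.

-35/96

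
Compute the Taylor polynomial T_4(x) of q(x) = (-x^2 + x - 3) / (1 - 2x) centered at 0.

-44*x^4 - 22*x^3 - 11*x^2 - 5*x - 3

Multiply each power in the prefactor through the base expansion.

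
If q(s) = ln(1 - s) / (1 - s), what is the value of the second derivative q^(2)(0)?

-3

Take the Cauchy product of the two expansions.
From the series, [s^2] q = -3/2; multiply by 2! = 2 to get -3.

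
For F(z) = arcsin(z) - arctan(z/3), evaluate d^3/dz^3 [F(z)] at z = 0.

29/27

Combine the two series term by term.
From the series, [z^3] F = 29/162; multiply by 3! = 6 to get 29/27.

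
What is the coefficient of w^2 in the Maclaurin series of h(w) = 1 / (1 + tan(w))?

Expand as Σ (-1)^k u^k with u equal to the inner function's series.
h(0) = 1
h′(0) = -1
h′′(0) = 2

1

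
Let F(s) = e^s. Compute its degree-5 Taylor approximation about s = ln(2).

F(ln(2)) = 2
F′(ln(2)) = 2
F′′(ln(2)) = 2
F′′′(ln(2)) = 2
F^(4)(ln(2)) = 2
F^(5)(ln(2)) = 2

(s - ln(2))^5/60 + (s - ln(2))^4/12 + (s - ln(2))^3/3 + (s - ln(2))^2 + 2*(s - ln(2)) + 2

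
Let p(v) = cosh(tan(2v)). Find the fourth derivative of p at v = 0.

144

Substitute the inner expansion into the outer series and collect powers.
From the series, [v^4] p = 6; multiply by 4! = 24 to get 144.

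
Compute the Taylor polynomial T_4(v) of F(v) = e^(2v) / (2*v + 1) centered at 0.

Multiply the numerator's expansion by the denominator's geometric series.
[v^0] = 1;  [v^1] = 0;  [v^2] = 2;  [v^3] = -8/3;  [v^4] = 6.

6*v^4 - 8*v^3/3 + 2*v^2 + 1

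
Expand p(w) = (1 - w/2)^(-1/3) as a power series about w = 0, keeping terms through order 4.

35*w^4/3888 + 7*w^3/324 + w^2/18 + w/6 + 1

Use the known series and substitute for the argument.
p(0) = 1
p′(0) = 1/6
p′′(0) = 1/9
p′′′(0) = 7/54
p^(4)(0) = 35/162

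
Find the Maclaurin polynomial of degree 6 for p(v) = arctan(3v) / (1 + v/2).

-3723*v^6/160 + 3723*v^5/80 + 33*v^4/8 - 33*v^3/4 - 3*v^2/2 + 3*v

Expand each factor separately, then convolve coefficients.
p(0) = 0
p′(0) = 3
p′′(0) = -3
p′′′(0) = -99/2
p^(4)(0) = 99
p^(5)(0) = 11169/2
p^(6)(0) = -33507/2
Dividing each by k! gives the coefficients c_0, ..., c_6.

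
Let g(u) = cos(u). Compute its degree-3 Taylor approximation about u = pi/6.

Apply the Taylor formula c_k = f^(k)(a)/k!.

(u - pi/6)^3/12 - sqrt(3)*(u - pi/6)^2/4 - (u - pi/6)/2 + sqrt(3)/2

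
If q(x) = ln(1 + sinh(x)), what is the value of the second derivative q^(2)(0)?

-1

Substitute the inner expansion into the outer series and collect powers.
From the series, [x^2] q = -1/2; multiply by 2! = 2 to get -1.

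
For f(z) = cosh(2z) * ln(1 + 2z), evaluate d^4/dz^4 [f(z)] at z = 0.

-192

Write out both Maclaurin series and multiply, keeping only the needed powers.
From the series, [z^4] f = -8; multiply by 4! = 24 to get -192.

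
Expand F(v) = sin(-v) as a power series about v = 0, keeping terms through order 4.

Compute the successive derivatives at the expansion point and divide by k!.
F(0) = 0
F′(0) = -1
F′′(0) = 0
F′′′(0) = 1
F^(4)(0) = 0
Dividing each by k! gives the coefficients c_0, ..., c_4.

v^3/6 - v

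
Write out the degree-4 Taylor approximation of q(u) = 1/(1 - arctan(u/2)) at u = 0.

Substitute the inner expansion into the outer series and collect powers.
q(0) = 1
q′(0) = 1/2
q′′(0) = 1/2
q′′′(0) = 1/2
q^(4)(0) = 1/2

u^4/48 + u^3/12 + u^2/4 + u/2 + 1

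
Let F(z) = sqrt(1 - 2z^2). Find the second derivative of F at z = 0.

-2

The coefficient of z^2 in the expansion is -1, so F′′(0) = 2! * (-1) = -2.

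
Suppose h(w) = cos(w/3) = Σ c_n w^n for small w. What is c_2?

h(0) = 1
h′(0) = 0
h′′(0) = -1/9
So c_2 = h′′(0)/2! = -1/18.

-1/18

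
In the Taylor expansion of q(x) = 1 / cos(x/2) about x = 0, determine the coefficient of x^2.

1/8

Invert the denominator's series and multiply.
q(0) = 1
q′(0) = 0
q′′(0) = 1/4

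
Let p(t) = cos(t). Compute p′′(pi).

1

Differentiate repeatedly and evaluate at the center.
From the series, [(t - pi)^2] p = 1/2; multiply by 2! = 2 to get 1.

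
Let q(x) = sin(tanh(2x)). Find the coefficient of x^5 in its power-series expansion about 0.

Plug the Maclaurin series of the inner function into that of the outer and collect terms.
q(0) = 0
q′(0) = 2
q′′(0) = 0
q′′′(0) = -24
q^(4)(0) = 0
q^(5)(0) = 1184
Dividing each by k! gives the coefficients c_0, ..., c_5.

148/15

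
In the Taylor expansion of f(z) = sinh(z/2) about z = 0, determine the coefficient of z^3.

1/48

f(0) = 0
f′(0) = 1/2
f′′(0) = 0
f′′′(0) = 1/8
Dividing each by k! gives the coefficients c_0, ..., c_3.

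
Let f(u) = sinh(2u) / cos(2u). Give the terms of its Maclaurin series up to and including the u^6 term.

Invert the denominator's series and multiply.
f(0) = 0
f′(0) = 2
f′′(0) = 0
f′′′(0) = 32
f^(4)(0) = 0
f^(5)(0) = 1152
f^(6)(0) = 0

48*u^5/5 + 16*u^3/3 + 2*u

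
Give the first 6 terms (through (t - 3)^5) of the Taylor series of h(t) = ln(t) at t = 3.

[(t - 3)^0] = ln(3);  [(t - 3)^1] = 1/3;  [(t - 3)^2] = -1/18;  [(t - 3)^3] = 1/81;  [(t - 3)^4] = -1/324;  [(t - 3)^5] = 1/1215.

(t - 3)^5/1215 - (t - 3)^4/324 + (t - 3)^3/81 - (t - 3)^2/18 + (t - 3)/3 + ln(3)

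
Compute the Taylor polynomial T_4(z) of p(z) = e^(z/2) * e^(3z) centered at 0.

Write out both Maclaurin series and multiply, keeping only the needed powers.
[z^0] = 1;  [z^1] = 7/2;  [z^2] = 49/8;  [z^3] = 343/48;  [z^4] = 2401/384.

2401*z^4/384 + 343*z^3/48 + 49*z^2/8 + 7*z/2 + 1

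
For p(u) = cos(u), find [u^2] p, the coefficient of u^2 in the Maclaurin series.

-1/2

[u^0] = 1;  [u^1] = 0;  [u^2] = -1/2.
So c_2 = p′′(0)/2! = -1/2.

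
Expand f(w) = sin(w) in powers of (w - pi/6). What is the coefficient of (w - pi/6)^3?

-sqrt(3)/12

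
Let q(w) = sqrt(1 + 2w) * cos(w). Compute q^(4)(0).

-8

Write out both Maclaurin series and multiply, keeping only the needed powers.
From the series, [w^4] q = -1/3; multiply by 4! = 24 to get -8.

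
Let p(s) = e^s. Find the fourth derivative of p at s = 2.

e^(2)

The coefficient of (s - 2)^4 in the expansion is e^(2)/24, so p^(4)(2) = 4! * (e^(2)/24) = e^(2).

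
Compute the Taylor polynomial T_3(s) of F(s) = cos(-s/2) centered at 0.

Differentiate repeatedly and evaluate at the center.

1 - s^2/8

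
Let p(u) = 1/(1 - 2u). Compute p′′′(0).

48

The coefficient of u^3 in the expansion is 8, so p′′′(0) = 3! * (8) = 48.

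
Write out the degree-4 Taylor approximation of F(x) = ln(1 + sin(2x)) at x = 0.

Let u equal the inner series; expand the outer function in u and truncate.
[x^0] = 0;  [x^1] = 2;  [x^2] = -2;  [x^3] = 4/3;  [x^4] = -4/3.

-4*x^4/3 + 4*x^3/3 - 2*x^2 + 2*x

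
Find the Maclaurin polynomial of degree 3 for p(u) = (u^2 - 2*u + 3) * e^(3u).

Distribute the polynomial across the series and collect like powers.
p(0) = 3
p′(0) = 7
p′′(0) = 17
p′′′(0) = 45

15*u^3/2 + 17*u^2/2 + 7*u + 3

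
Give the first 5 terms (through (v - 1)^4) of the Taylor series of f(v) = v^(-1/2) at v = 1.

35*(v - 1)^4/128 - 5*(v - 1)^3/16 + 3*(v - 1)^2/8 - (v - 1)/2 + 1

Differentiate repeatedly and evaluate at the center.
f(1) = 1
f′(1) = -1/2
f′′(1) = 3/4
f′′′(1) = -15/8
f^(4)(1) = 105/16
The Taylor polynomial is Σ f^(k)(1)/k! · (v - 1)^k.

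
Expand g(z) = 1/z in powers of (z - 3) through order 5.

g(3) = 1/3
g′(3) = -1/9
g′′(3) = 2/27
g′′′(3) = -2/27
g^(4)(3) = 8/81
g^(5)(3) = -40/243

-(z - 3)^5/729 + (z - 3)^4/243 - (z - 3)^3/81 + (z - 3)^2/27 - (z - 3)/9 + 1/3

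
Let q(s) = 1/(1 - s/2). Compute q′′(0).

1/2

Compute the successive derivatives at the expansion point and divide by k!.
The coefficient of s^2 in the expansion is 1/4, so q′′(0) = 2! * (1/4) = 1/2.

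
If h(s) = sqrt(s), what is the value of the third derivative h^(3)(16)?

3/8192

Apply the Taylor formula c_k = f^(k)(a)/k!.
From the series, [(s - 16)^3] h = 1/16384; multiply by 3! = 6 to get 3/8192.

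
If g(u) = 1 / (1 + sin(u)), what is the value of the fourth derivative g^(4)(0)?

Use the geometric series for the reciprocal, then substitute.
The coefficient of u^4 in the expansion is 2/3, so g^(4)(0) = 4! * (2/3) = 16.

16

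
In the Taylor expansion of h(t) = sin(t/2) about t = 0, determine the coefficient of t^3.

-1/48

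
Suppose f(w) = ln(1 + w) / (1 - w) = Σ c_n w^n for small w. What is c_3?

Expand 1/(denominator) as a geometric series and multiply by the numerator's series.
[w^0] = 0;  [w^1] = 1;  [w^2] = 1/2;  [w^3] = 5/6.
So c_3 = f′′′(0)/3! = 5/6.

5/6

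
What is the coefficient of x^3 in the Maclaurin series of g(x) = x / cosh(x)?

Invert the denominator's series and multiply.
g(0) = 0
g′(0) = 1
g′′(0) = 0
g′′′(0) = -3

-1/2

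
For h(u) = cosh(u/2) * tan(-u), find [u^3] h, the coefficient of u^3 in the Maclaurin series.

-11/24

Expand each factor separately, then convolve coefficients.
h(0) = 0
h′(0) = -1
h′′(0) = 0
h′′′(0) = -11/4
So c_3 = h′′′(0)/3! = -11/24.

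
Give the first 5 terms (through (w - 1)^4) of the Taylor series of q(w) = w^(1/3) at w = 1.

-10*(w - 1)^4/243 + 5*(w - 1)^3/81 - (w - 1)^2/9 + (w - 1)/3 + 1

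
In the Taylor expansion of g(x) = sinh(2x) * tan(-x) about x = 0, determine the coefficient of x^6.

Write out both Maclaurin series and multiply, keeping only the needed powers.
g(0) = 0
g′(0) = 0
g′′(0) = -4
g′′′(0) = 0
g^(4)(0) = -48
g^(5)(0) = 0
g^(6)(0) = -704
So c_6 = g^(6)(0)/6! = -44/45.

-44/45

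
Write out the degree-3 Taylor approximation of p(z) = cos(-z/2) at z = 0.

[z^0] = 1;  [z^1] = 0;  [z^2] = -1/8;  [z^3] = 0.

1 - z^2/8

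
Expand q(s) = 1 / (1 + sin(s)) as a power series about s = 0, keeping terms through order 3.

-5*s^3/6 + s^2 - s + 1

Expand as Σ (-1)^k u^k with u equal to the inner function's series.
q(0) = 1
q′(0) = -1
q′′(0) = 2
q′′′(0) = -5
The Taylor polynomial is Σ q^(k)(0)/k! · s^k.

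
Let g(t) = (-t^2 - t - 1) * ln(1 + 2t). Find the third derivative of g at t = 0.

Multiply each power in the prefactor through the base expansion.
From the series, [t^3] g = -8/3; multiply by 3! = 6 to get -16.

-16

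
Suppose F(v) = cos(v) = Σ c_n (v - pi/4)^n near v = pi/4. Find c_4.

sqrt(2)/48

F(pi/4) = sqrt(2)/2
F′(pi/4) = -sqrt(2)/2
F′′(pi/4) = -sqrt(2)/2
F′′′(pi/4) = sqrt(2)/2
F^(4)(pi/4) = sqrt(2)/2
Then c_k = F^(k)(pi/4)/k! gives each Taylor coefficient.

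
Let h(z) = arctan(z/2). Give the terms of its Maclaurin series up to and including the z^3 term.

-z^3/24 + z/2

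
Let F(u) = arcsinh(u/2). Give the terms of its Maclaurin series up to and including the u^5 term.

3*u^5/1280 - u^3/48 + u/2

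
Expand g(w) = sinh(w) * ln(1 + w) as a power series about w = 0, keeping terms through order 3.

-w^3/2 + w^2

Multiply the two series term by term and collect like powers.
g(0) = 0
g′(0) = 0
g′′(0) = 2
g′′′(0) = -3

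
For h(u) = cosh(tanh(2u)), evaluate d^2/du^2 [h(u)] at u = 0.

4

Compose series: expand the inner function first, then feed it into the outer expansion.
The coefficient of u^2 in the expansion is 2, so h′′(0) = 2! * (2) = 4.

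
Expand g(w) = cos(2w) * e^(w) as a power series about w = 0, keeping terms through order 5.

Write out both Maclaurin series and multiply, keeping only the needed powers.
g(0) = 1
g′(0) = 1
g′′(0) = -3
g′′′(0) = -11
g^(4)(0) = -7
g^(5)(0) = 41

41*w^5/120 - 7*w^4/24 - 11*w^3/6 - 3*w^2/2 + w + 1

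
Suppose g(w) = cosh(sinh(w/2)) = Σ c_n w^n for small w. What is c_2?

Plug the Maclaurin series of the inner function into that of the outer and collect terms.

1/8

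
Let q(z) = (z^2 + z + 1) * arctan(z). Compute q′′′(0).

Shift and add copies of the series according to the polynomial's terms.
The coefficient of z^3 in the expansion is 2/3, so q′′′(0) = 3! * (2/3) = 4.

4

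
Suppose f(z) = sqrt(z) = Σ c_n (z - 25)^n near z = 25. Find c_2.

Compute the successive derivatives at the expansion point and divide by k!.
f(25) = 5
f′(25) = 1/10
f′′(25) = -1/500
So c_2 = f′′(25)/2! = -1/1000.

-1/1000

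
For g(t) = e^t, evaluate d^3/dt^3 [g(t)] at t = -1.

The coefficient of (t + 1)^3 in the expansion is e^(-1)/6, so g′′′(-1) = 3! * (e^(-1)/6) = e^(-1).

e^(-1)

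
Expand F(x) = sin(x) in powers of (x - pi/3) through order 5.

Differentiate repeatedly and evaluate at the center.

(x - pi/3)^5/240 + sqrt(3)*(x - pi/3)^4/48 - (x - pi/3)^3/12 - sqrt(3)*(x - pi/3)^2/4 + (x - pi/3)/2 + sqrt(3)/2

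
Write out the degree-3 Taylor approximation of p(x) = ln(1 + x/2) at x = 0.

x^3/24 - x^2/8 + x/2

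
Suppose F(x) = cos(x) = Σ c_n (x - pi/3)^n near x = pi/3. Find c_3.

sqrt(3)/12

F(pi/3) = 1/2
F′(pi/3) = -sqrt(3)/2
F′′(pi/3) = -1/2
F′′′(pi/3) = sqrt(3)/2
Then c_k = F^(k)(pi/3)/k! gives each Taylor coefficient.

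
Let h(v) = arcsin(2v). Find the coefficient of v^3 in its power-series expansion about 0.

4/3

Apply the Taylor formula c_k = f^(k)(a)/k!.
h(0) = 0
h′(0) = 2
h′′(0) = 0
h′′′(0) = 8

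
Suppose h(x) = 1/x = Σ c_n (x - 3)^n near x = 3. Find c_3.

[(x - 3)^0] = 1/3;  [(x - 3)^1] = -1/9;  [(x - 3)^2] = 1/27;  [(x - 3)^3] = -1/81.

-1/81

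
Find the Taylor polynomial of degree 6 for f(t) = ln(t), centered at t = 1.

-(t - 1)^6/6 + (t - 1)^5/5 - (t - 1)^4/4 + (t - 1)^3/3 - (t - 1)^2/2 + (t - 1)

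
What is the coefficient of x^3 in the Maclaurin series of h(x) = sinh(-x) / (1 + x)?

Take the Cauchy product of the two expansions.
h(0) = 0
h′(0) = -1
h′′(0) = 2
h′′′(0) = -7
Then c_k = h^(k)(0)/k! gives each Taylor coefficient.

-7/6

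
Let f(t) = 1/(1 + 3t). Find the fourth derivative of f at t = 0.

1944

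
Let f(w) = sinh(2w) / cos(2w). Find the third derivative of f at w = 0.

32

Invert the denominator's series and multiply.
The coefficient of w^3 in the expansion is 16/3, so f′′′(0) = 3! * (16/3) = 32.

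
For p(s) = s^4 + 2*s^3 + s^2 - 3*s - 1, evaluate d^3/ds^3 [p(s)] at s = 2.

Differentiate repeatedly and evaluate at the center.
From the series, [(s - 2)^3] p = 10; multiply by 3! = 6 to get 60.

60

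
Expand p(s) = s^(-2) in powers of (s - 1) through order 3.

p(1) = 1
p′(1) = -2
p′′(1) = 6
p′′′(1) = -24
Then c_k = p^(k)(1)/k! gives each Taylor coefficient.

-4*(s - 1)^3 + 3*(s - 1)^2 - 2*(s - 1) + 1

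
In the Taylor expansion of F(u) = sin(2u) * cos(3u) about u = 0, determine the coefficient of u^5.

Multiply the two series term by term and collect like powers.
[u^0] = 0;  [u^1] = 2;  [u^2] = 0;  [u^3] = -31/3;  [u^4] = 0;  [u^5] = 781/60.

781/60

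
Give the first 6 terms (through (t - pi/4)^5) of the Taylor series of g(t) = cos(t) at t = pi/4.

-sqrt(2)*(t - pi/4)^5/240 + sqrt(2)*(t - pi/4)^4/48 + sqrt(2)*(t - pi/4)^3/12 - sqrt(2)*(t - pi/4)^2/4 - sqrt(2)*(t - pi/4)/2 + sqrt(2)/2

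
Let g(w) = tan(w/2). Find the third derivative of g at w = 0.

1/4

Use the known series and substitute for the argument.
The coefficient of w^3 in the expansion is 1/24, so g′′′(0) = 3! * (1/24) = 1/4.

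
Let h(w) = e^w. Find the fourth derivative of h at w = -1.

e^(-1)

The coefficient of (w + 1)^4 in the expansion is e^(-1)/24, so h^(4)(-1) = 4! * (e^(-1)/24) = e^(-1).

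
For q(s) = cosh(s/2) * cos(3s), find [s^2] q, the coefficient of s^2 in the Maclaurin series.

Expand each factor separately, then convolve coefficients.
[s^0] = 1;  [s^1] = 0;  [s^2] = -35/8.

-35/8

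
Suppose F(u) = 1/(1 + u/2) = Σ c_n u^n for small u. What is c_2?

Differentiate repeatedly and evaluate at the center.
[u^0] = 1;  [u^1] = -1/2;  [u^2] = 1/4.

1/4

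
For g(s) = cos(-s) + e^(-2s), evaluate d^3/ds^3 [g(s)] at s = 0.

Expand each term separately and add.
From the series, [s^3] g = -4/3; multiply by 3! = 6 to get -8.

-8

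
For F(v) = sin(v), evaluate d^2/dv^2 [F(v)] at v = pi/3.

Differentiate repeatedly and evaluate at the center.
From the series, [(v - pi/3)^2] F = -sqrt(3)/4; multiply by 2! = 2 to get -sqrt(3)/2.

-sqrt(3)/2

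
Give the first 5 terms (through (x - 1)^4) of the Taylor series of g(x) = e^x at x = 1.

[(x - 1)^0] = e;  [(x - 1)^1] = e;  [(x - 1)^2] = e/2;  [(x - 1)^3] = e/6;  [(x - 1)^4] = e/24.

e*(x - 1)^4/24 + e*(x - 1)^3/6 + e*(x - 1)^2/2 + e*(x - 1) + e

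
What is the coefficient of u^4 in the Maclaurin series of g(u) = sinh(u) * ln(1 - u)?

-1/2

Write out both Maclaurin series and multiply, keeping only the needed powers.
g(0) = 0
g′(0) = 0
g′′(0) = -2
g′′′(0) = -3
g^(4)(0) = -12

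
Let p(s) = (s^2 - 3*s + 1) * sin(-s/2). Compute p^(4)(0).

Shift and add copies of the series according to the polynomial's terms.
The coefficient of s^4 in the expansion is -1/16, so p^(4)(0) = 4! * (-1/16) = -3/2.

-3/2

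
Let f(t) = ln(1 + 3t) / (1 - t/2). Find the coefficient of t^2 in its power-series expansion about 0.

-3

Expand each factor separately, then convolve coefficients.
f(0) = 0
f′(0) = 3
f′′(0) = -6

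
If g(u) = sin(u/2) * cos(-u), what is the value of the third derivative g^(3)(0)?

Multiply the two series term by term and collect like powers.
From the series, [u^3] g = -13/48; multiply by 3! = 6 to get -13/8.

-13/8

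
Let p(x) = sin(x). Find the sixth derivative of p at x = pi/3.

Compute the successive derivatives at the expansion point and divide by k!.
The coefficient of (x - pi/3)^6 in the expansion is -sqrt(3)/1440, so p^(6)(pi/3) = 6! * (-sqrt(3)/1440) = -sqrt(3)/2.

-sqrt(3)/2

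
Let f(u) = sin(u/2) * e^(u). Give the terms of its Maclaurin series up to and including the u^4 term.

Multiply the two series term by term and collect like powers.
[u^0] = 0;  [u^1] = 1/2;  [u^2] = 1/2;  [u^3] = 11/48;  [u^4] = 1/16.

u^4/16 + 11*u^3/48 + u^2/2 + u/2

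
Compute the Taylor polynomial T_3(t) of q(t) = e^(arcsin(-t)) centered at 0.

-t^3/3 + t^2/2 - t + 1

Compose series: expand the inner function first, then feed it into the outer expansion.
q(0) = 1
q′(0) = -1
q′′(0) = 1
q′′′(0) = -2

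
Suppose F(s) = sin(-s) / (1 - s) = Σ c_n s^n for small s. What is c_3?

-5/6

Write out both Maclaurin series and multiply, keeping only the needed powers.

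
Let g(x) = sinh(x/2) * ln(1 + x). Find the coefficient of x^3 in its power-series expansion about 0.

-1/4

Write out both Maclaurin series and multiply, keeping only the needed powers.
g(0) = 0
g′(0) = 0
g′′(0) = 1
g′′′(0) = -3/2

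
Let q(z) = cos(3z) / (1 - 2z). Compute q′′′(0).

-6

Write out both Maclaurin series and multiply, keeping only the needed powers.
The coefficient of z^3 in the expansion is -1, so q′′′(0) = 3! * (-1) = -6.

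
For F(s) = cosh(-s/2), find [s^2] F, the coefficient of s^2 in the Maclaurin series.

F(0) = 1
F′(0) = 0
F′′(0) = 1/4

1/8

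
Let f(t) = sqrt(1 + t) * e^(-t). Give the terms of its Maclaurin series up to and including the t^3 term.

Multiply the two series term by term and collect like powers.
f(0) = 1
f′(0) = -1/2
f′′(0) = -1/4
f′′′(0) = 13/8
Then c_k = f^(k)(0)/k! gives each Taylor coefficient.

13*t^3/48 - t^2/8 - t/2 + 1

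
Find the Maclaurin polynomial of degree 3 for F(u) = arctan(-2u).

F(0) = 0
F′(0) = -2
F′′(0) = 0
F′′′(0) = 16

8*u^3/3 - 2*u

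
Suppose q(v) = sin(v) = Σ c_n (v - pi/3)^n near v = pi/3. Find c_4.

q(pi/3) = sqrt(3)/2
q′(pi/3) = 1/2
q′′(pi/3) = -sqrt(3)/2
q′′′(pi/3) = -1/2
q^(4)(pi/3) = sqrt(3)/2
The Taylor polynomial is Σ q^(k)(pi/3)/k! · (v - pi/3)^k.

sqrt(3)/48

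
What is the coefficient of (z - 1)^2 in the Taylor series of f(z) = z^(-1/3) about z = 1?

2/9

f(1) = 1
f′(1) = -1/3
f′′(1) = 4/9
So c_2 = f′′(1)/2! = 2/9.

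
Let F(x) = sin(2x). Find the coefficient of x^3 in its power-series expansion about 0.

-4/3

Compute the successive derivatives at the expansion point and divide by k!.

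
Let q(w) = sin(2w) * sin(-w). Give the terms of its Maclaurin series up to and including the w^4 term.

Expand each factor separately, then convolve coefficients.

5*w^4/3 - 2*w^2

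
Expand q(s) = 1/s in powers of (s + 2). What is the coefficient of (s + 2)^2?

-1/8

[(s + 2)^0] = -1/2;  [(s + 2)^1] = -1/4;  [(s + 2)^2] = -1/8.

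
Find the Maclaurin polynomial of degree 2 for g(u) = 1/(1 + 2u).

g(0) = 1
g′(0) = -2
g′′(0) = 8
Then c_k = g^(k)(0)/k! gives each Taylor coefficient.

4*u^2 - 2*u + 1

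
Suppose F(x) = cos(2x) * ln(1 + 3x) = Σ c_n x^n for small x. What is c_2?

Expand each factor separately, then convolve coefficients.
F(0) = 0
F′(0) = 3
F′′(0) = -9
Dividing each by k! gives the coefficients c_0, ..., c_2.

-9/2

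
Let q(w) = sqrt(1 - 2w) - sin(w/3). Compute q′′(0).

Add the two expansions coefficient-wise.
The coefficient of w^2 in the expansion is -1/2, so q′′(0) = 2! * (-1/2) = -1.

-1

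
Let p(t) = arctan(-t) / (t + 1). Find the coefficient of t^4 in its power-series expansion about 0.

Use 1/(1 - r) = Σ r^k on the denominator, then take the Cauchy product.
p(0) = 0
p′(0) = -1
p′′(0) = 2
p′′′(0) = -4
p^(4)(0) = 16

2/3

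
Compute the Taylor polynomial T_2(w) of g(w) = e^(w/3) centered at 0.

w^2/18 + w/3 + 1

[w^0] = 1;  [w^1] = 1/3;  [w^2] = 1/18.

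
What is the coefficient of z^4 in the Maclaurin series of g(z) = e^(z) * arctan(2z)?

-7/3

Write out both Maclaurin series and multiply, keeping only the needed powers.
g(0) = 0
g′(0) = 2
g′′(0) = 4
g′′′(0) = -10
g^(4)(0) = -56
The Taylor polynomial is Σ g^(k)(0)/k! · z^k.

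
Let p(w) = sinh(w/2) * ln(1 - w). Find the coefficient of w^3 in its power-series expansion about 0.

-1/4

Expand each factor separately, then convolve coefficients.
So c_3 = p′′′(0)/3! = -1/4.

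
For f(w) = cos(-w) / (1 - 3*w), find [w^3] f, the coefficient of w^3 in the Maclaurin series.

Expand 1/(denominator) as a geometric series and multiply by the numerator's series.
[w^0] = 1;  [w^1] = 3;  [w^2] = 17/2;  [w^3] = 51/2.
So c_3 = f′′′(0)/3! = 51/2.

51/2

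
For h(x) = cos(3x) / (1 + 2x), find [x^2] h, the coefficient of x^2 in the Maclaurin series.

Multiply the two series term by term and collect like powers.

-1/2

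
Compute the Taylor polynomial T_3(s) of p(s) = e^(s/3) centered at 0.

Compute the successive derivatives at the expansion point and divide by k!.
p(0) = 1
p′(0) = 1/3
p′′(0) = 1/9
p′′′(0) = 1/27

s^3/162 + s^2/18 + s/3 + 1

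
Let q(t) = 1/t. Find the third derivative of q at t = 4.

Use the known series and substitute for the argument.
The coefficient of (t - 4)^3 in the expansion is -1/256, so q′′′(4) = 3! * (-1/256) = -3/128.

-3/128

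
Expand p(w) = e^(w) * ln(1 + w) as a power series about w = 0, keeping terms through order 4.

w^3/3 + w^2/2 + w

Multiply the two series term by term and collect like powers.
p(0) = 0
p′(0) = 1
p′′(0) = 1
p′′′(0) = 2
p^(4)(0) = 0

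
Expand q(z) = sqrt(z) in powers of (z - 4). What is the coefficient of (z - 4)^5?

q(4) = 2
q′(4) = 1/4
q′′(4) = -1/32
q′′′(4) = 3/256
q^(4)(4) = -15/2048
q^(5)(4) = 105/16384
Dividing each by k! gives the coefficients c_0, ..., c_5.

7/131072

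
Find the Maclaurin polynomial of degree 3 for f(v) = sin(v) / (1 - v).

Write out both Maclaurin series and multiply, keeping only the needed powers.
[v^0] = 0;  [v^1] = 1;  [v^2] = 1;  [v^3] = 5/6.

5*v^3/6 + v^2 + v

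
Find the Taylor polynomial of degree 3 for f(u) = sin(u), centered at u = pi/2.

f(pi/2) = 1
f′(pi/2) = 0
f′′(pi/2) = -1
f′′′(pi/2) = 0

1 - (u - pi/2)^2/2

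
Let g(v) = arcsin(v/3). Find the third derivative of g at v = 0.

1/27

From the series, [v^3] g = 1/162; multiply by 3! = 6 to get 1/27.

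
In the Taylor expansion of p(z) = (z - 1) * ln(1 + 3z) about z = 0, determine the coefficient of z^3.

-27/2

Multiply each power in the prefactor through the base expansion.
p(0) = 0
p′(0) = -3
p′′(0) = 15
p′′′(0) = -81
The Taylor polynomial is Σ p^(k)(0)/k! · z^k.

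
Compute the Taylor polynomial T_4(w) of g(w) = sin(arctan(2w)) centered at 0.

-4*w^3 + 2*w

Let u equal the inner series; expand the outer function in u and truncate.
[w^0] = 0;  [w^1] = 2;  [w^2] = 0;  [w^3] = -4;  [w^4] = 0.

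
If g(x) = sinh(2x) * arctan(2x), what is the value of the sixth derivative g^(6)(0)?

7040

Expand each factor separately, then convolve coefficients.
The coefficient of x^6 in the expansion is 88/9, so g^(6)(0) = 6! * (88/9) = 7040.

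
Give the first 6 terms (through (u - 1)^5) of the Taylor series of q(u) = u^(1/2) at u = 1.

q(1) = 1
q′(1) = 1/2
q′′(1) = -1/4
q′′′(1) = 3/8
q^(4)(1) = -15/16
q^(5)(1) = 105/32

7*(u - 1)^5/256 - 5*(u - 1)^4/128 + (u - 1)^3/16 - (u - 1)^2/8 + (u - 1)/2 + 1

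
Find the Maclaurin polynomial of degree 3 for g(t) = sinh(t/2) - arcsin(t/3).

Add the two expansions coefficient-wise.

19*t^3/1296 + t/6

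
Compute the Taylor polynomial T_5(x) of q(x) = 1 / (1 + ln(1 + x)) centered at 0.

-347*x^5/60 + 11*x^4/3 - 7*x^3/3 + 3*x^2/2 - x + 1

Use the geometric series for the reciprocal, then substitute.
q(0) = 1
q′(0) = -1
q′′(0) = 3
q′′′(0) = -14
q^(4)(0) = 88
q^(5)(0) = -694
Dividing each by k! gives the coefficients c_0, ..., c_5.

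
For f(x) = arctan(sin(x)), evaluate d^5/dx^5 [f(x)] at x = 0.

45

Plug the Maclaurin series of the inner function into that of the outer and collect terms.
From the series, [x^5] f = 3/8; multiply by 5! = 120 to get 45.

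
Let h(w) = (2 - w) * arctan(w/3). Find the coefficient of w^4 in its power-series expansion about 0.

Distribute the polynomial across the series and collect like powers.
h(0) = 0
h′(0) = 2/3
h′′(0) = -2/3
h′′′(0) = -4/27
h^(4)(0) = 8/27

1/81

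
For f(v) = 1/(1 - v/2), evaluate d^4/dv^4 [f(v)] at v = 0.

3/2

Differentiate repeatedly and evaluate at the center.
The coefficient of v^4 in the expansion is 1/16, so f^(4)(0) = 4! * (1/16) = 3/2.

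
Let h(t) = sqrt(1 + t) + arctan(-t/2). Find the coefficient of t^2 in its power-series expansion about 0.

-1/8

Combine the two series term by term.
h(0) = 1
h′(0) = 0
h′′(0) = -1/4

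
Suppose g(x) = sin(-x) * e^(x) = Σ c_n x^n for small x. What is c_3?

-1/3

Take the Cauchy product of the two expansions.
g(0) = 0
g′(0) = -1
g′′(0) = -2
g′′′(0) = -2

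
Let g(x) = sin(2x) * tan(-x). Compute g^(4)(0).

16

Multiply the two series term by term and collect like powers.
The coefficient of x^4 in the expansion is 2/3, so g^(4)(0) = 4! * (2/3) = 16.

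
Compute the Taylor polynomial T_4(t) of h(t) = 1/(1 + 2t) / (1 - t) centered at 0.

11*t^4 - 5*t^3 + 3*t^2 - t + 1

Multiply the two series term by term and collect like powers.
h(0) = 1
h′(0) = -1
h′′(0) = 6
h′′′(0) = -30
h^(4)(0) = 264
The Taylor polynomial is Σ h^(k)(0)/k! · t^k.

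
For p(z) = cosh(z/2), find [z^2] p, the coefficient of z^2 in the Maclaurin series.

p(0) = 1
p′(0) = 0
p′′(0) = 1/4
So c_2 = p′′(0)/2! = 1/8.

1/8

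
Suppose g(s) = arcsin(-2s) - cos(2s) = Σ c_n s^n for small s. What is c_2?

2

Add the two expansions coefficient-wise.
g(0) = -1
g′(0) = -2
g′′(0) = 4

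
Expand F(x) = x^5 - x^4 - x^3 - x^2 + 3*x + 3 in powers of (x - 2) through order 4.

9*(x - 2)^4 + 31*(x - 2)^3 + 49*(x - 2)^2 + 35*(x - 2) + 13

Compute the successive derivatives at the expansion point and divide by k!.
F(2) = 13
F′(2) = 35
F′′(2) = 98
F′′′(2) = 186
F^(4)(2) = 216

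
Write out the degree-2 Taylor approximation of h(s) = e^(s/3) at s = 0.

s^2/18 + s/3 + 1

Differentiate repeatedly and evaluate at the center.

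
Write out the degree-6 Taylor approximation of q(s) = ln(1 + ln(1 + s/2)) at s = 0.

Substitute the inner expansion into the outer series and collect powers.
q(0) = 0
q′(0) = 1/2
q′′(0) = -1/2
q′′′(0) = 7/8
q^(4)(0) = -35/16
q^(5)(0) = 57/8
q^(6)(0) = -917/32

-917*s^6/23040 + 19*s^5/320 - 35*s^4/384 + 7*s^3/48 - s^2/4 + s/2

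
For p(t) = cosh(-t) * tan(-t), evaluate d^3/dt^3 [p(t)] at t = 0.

-5

Take the Cauchy product of the two expansions.
The coefficient of t^3 in the expansion is -5/6, so p′′′(0) = 3! * (-5/6) = -5.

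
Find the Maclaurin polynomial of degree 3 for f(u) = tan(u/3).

Apply the Taylor formula c_k = f^(k)(a)/k!.
f(0) = 0
f′(0) = 1/3
f′′(0) = 0
f′′′(0) = 2/27

u^3/81 + u/3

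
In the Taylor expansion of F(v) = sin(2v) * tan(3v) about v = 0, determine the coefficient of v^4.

Expand each factor separately, then convolve coefficients.
F(0) = 0
F′(0) = 0
F′′(0) = 12
F′′′(0) = 0
F^(4)(0) = 336

14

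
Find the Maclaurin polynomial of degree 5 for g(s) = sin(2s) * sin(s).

-5*s^4/3 + 2*s^2

Take the Cauchy product of the two expansions.
[s^0] = 0;  [s^1] = 0;  [s^2] = 2;  [s^3] = 0;  [s^4] = -5/3;  [s^5] = 0.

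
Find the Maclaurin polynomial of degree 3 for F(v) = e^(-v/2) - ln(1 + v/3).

Expand each term separately and add.
F(0) = 1
F′(0) = -5/6
F′′(0) = 13/36
F′′′(0) = -43/216
Dividing each by k! gives the coefficients c_0, ..., c_3.

-43*v^3/1296 + 13*v^2/72 - 5*v/6 + 1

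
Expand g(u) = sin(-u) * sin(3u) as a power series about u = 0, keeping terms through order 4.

5*u^4 - 3*u^2

Multiply the two series term by term and collect like powers.
g(0) = 0
g′(0) = 0
g′′(0) = -6
g′′′(0) = 0
g^(4)(0) = 120
Dividing each by k! gives the coefficients c_0, ..., c_4.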